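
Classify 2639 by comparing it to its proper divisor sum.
deficient

Proper divisors of 2639: sum = 1 + 7 + 13 + 29 + 91 + 203 + 377 = 721
Since 721 < 2639, 2639 is deficient.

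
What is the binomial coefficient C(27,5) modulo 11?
1

Using Lucas' theorem:
Write n=27 and k=5 in base 11:
n in base 11: [2, 5]
k in base 11: [0, 5]
C(27,5) mod 11 = ∏ C(n_i, k_i) mod 11
Digit binomials (mod 11): C(2,0) = 1; C(5,5) = 1
Product: 1 × 1 = 1 ≡ 1 (mod 11)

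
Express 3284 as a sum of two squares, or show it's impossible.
28² + 50² (a=28, b=50)

Factorization: 3284 = 2^2 × 821
By Fermat: n is sum of two squares iff every prime p ≡ 3 (mod 4) appears to even power.
All primes ≡ 3 (mod 4) appear to even power.
Search a = 0, 1, 2, … for 3284 - a² a perfect square: first hit at a = 28: 3284 - 784 = 2500 = 50².
3284 = 28² + 50² = 784 + 2500 ✓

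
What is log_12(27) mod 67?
27

Baby-step giant-step with step n = ⌈√67⌉ = 9.
Baby steps 12^j mod 67 (j:value) for j=0..8: 0:1, 1:12, 2:10, 3:53, 4:33, 5:61, 6:62, 7:7, 8:17.
Giant-step multiplier: 12^(-9) ≡ 12^(66-9) = 12^57 ≡ 45 (mod 67).
Giant steps γ_i = 27·45^i mod 67: γ_0=27, γ_1=9, γ_2=3, γ_3=1 (in table at j=0).
x = i·n + j = 3·9 + 0 = 27.
Check: 12^27 ≡ 27 (mod 67).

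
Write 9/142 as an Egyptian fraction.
1/16 + 1/1136

Greedy algorithm:
9/142: ceiling(142/9) = 16, use 1/16
1/1136: ceiling(1136/1) = 1136, use 1/1136
Result: 9/142 = 1/16 + 1/1136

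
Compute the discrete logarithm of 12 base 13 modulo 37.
32

Baby-step giant-step with step n = ⌈√37⌉ = 7.
Baby steps 13^j mod 37 (j:value) for j=0..6: 0:1, 1:13, 2:21, 3:14, 4:34, 5:35, 6:11.
Giant-step multiplier: 13^(-7) ≡ 13^(36-7) = 13^29 ≡ 22 (mod 37).
Giant steps γ_i = 12·22^i mod 37: γ_0=12, γ_1=5, γ_2=36, γ_3=15, γ_4=34 (in table at j=4).
x = i·n + j = 4·7 + 4 = 32.
Check: 13^32 ≡ 12 (mod 37).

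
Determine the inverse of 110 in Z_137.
71

gcd(110, 137) = 1, so the inverse exists.
Extended Euclidean algorithm on (137, 110):
137 = 1 × 110 + 27  ⟹  27 = (1)·137 + (-1)·110
110 = 4 × 27 + 2  ⟹  2 = (-4)·137 + (5)·110
27 = 13 × 2 + 1  ⟹  1 = (53)·137 + (-66)·110
So (-66)·110 ≡ 1 (mod 137), i.e. 110^(-1) ≡ -66 ≡ 71 (mod 137).
Check: 110 × 71 = 7810 ≡ 1 (mod 137)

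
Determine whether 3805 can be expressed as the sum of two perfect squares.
18² + 59² (a=18, b=59)

Factorization: 3805 = 5 × 761
By Fermat: n is sum of two squares iff every prime p ≡ 3 (mod 4) appears to even power.
All primes ≡ 3 (mod 4) appear to even power.
Search a = 0, 1, 2, … for 3805 - a² a perfect square: first hit at a = 18: 3805 - 324 = 3481 = 59².
3805 = 18² + 59² = 324 + 3481 ✓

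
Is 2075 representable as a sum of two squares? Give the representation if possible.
Not possible

Factorization: 2075 = 5^2 × 83
By Fermat: n is sum of two squares iff every prime p ≡ 3 (mod 4) appears to even power.
Prime(s) ≡ 3 (mod 4) with odd exponent: [(83, 1)]
Therefore 2075 cannot be expressed as a² + b².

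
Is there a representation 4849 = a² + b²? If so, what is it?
15² + 68² (a=15, b=68)

Factorization: 4849 = 13 × 373
By Fermat: n is sum of two squares iff every prime p ≡ 3 (mod 4) appears to even power.
All primes ≡ 3 (mod 4) appear to even power.
Search a = 0, 1, 2, … for 4849 - a² a perfect square: first hit at a = 15: 4849 - 225 = 4624 = 68².
4849 = 15² + 68² = 225 + 4624 ✓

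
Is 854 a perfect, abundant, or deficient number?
deficient

Proper divisors of 854: sum = 1 + 2 + 7 + 14 + 61 + 122 + 427 = 634
Since 634 < 854, 854 is deficient.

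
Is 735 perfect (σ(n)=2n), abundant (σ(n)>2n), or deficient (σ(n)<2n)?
deficient

Proper divisors of 735: sum = 1 + 3 + 5 + 7 + 15 + 21 + 35 + 49 + 105 + 147 + 245 = 633
Since 633 < 735, 735 is deficient.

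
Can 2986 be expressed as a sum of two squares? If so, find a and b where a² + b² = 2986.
31² + 45² (a=31, b=45)

Factorization: 2986 = 2 × 1493
By Fermat: n is sum of two squares iff every prime p ≡ 3 (mod 4) appears to even power.
All primes ≡ 3 (mod 4) appear to even power.
Search a = 0, 1, 2, … for 2986 - a² a perfect square: first hit at a = 31: 2986 - 961 = 2025 = 45².
2986 = 31² + 45² = 961 + 2025 ✓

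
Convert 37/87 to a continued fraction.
[0; 2, 2, 1, 5, 2]

Euclidean algorithm steps:
37 = 0 × 87 + 37
87 = 2 × 37 + 13
37 = 2 × 13 + 11
13 = 1 × 11 + 2
11 = 5 × 2 + 1
2 = 2 × 1 + 0
Continued fraction: [0; 2, 2, 1, 5, 2]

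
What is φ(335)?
264

335 = 5 × 67
φ(n) = n × ∏(1 - 1/p) for each prime p dividing n
φ(335) = 335 × (1 - 1/5) × (1 - 1/67) = 264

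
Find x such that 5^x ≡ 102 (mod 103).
51

Baby-step giant-step with step n = ⌈√103⌉ = 11.
Baby steps 5^j mod 103 (j:value) for j=0..10: 0:1, 1:5, 2:25, 3:22, 4:7, 5:35, 6:72, 7:51, 8:49, 9:39, 10:92.
Giant-step multiplier: 5^(-11) ≡ 5^(102-11) = 5^91 ≡ 88 (mod 103).
Giant steps γ_i = 102·88^i mod 103: γ_0=102, γ_1=15, γ_2=84, γ_3=79, γ_4=51 (in table at j=7).
x = i·n + j = 4·11 + 7 = 51.
Check: 5^51 ≡ 102 (mod 103).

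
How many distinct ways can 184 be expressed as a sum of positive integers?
980462880430

p(n) counts ways to write n as a sum of positive integers (order ignored).
Euler's pentagonal recurrence: p(k) = p(k-1) + p(k-2) - p(k-5) - p(k-7) + p(k-12) + p(k-15) - ... (offsets j(3j∓1)/2, signs ++--, p(0)=1, p(<0)=0).
DP table for k = 0..183: p(0)=1, p(1)=1, p(2)=2, p(3)=3, p(4)=5, p(5)=7, p(6)=11, p(7)=15, p(8)=22, p(9)=30, p(10)=42, p(11)=56, p(12)=77, p(13)=101, p(14)=135, p(15)=176, p(16)=231, p(17)=297, p(18)=385, p(19)=490, p(20)=627, p(21)=792, p(22)=1002, p(23)=1255, p(24)=1575, p(25)=1958, p(26)=2436, p(27)=3010, p(28)=3718, p(29)=4565, p(30)=5604, p(31)=6842, p(32)=8349, p(33)=10143, p(34)=12310, p(35)=14883, p(36)=17977, p(37)=21637, p(38)=26015, p(39)=31185, p(40)=37338, p(41)=44583, p(42)=53174, p(43)=63261, p(44)=75175, p(45)=89134, p(46)=105558, p(47)=124754, p(48)=147273, p(49)=173525, p(50)=204226, p(51)=239943, p(52)=281589, p(53)=329931, p(54)=386155, p(55)=451276, p(56)=526823, p(57)=614154, p(58)=715220, p(59)=831820, p(60)=966467, p(61)=1121505, p(62)=1300156, p(63)=1505499, p(64)=1741630, p(65)=2012558, p(66)=2323520, p(67)=2679689, p(68)=3087735, p(69)=3554345, p(70)=4087968, p(71)=4697205, p(72)=5392783, p(73)=6185689, p(74)=7089500, p(75)=8118264, p(76)=9289091, p(77)=10619863, p(78)=12132164, p(79)=13848650, p(80)=15796476, p(81)=18004327, p(82)=20506255, p(83)=23338469, p(84)=26543660, p(85)=30167357, p(86)=34262962, p(87)=38887673, p(88)=44108109, p(89)=49995925, p(90)=56634173, p(91)=64112359, p(92)=72533807, p(93)=82010177, p(94)=92669720, p(95)=104651419, p(96)=118114304, p(97)=133230930, p(98)=150198136, p(99)=169229875, p(100)=190569292, p(101)=214481126, p(102)=241265379, p(103)=271248950, p(104)=304801365, p(105)=342325709, p(106)=384276336, p(107)=431149389, p(108)=483502844, p(109)=541946240, p(110)=607163746, p(111)=679903203, p(112)=761002156, p(113)=851376628, p(114)=952050665, p(115)=1064144451, p(116)=1188908248, p(117)=1327710076, p(118)=1482074143, p(119)=1653668665, p(120)=1844349560, p(121)=2056148051, p(122)=2291320912, p(123)=2552338241, p(124)=2841940500, p(125)=3163127352, p(126)=3519222692, p(127)=3913864295, p(128)=4351078600, p(129)=4835271870, p(130)=5371315400, p(131)=5964539504, p(132)=6620830889, p(133)=7346629512, p(134)=8149040695, p(135)=9035836076, p(136)=10015581680, p(137)=11097645016, p(138)=12292341831, p(139)=13610949895, p(140)=15065878135, p(141)=16670689208, p(142)=18440293320, p(143)=20390982757, p(144)=22540654445, p(145)=24908858009, p(146)=27517052599, p(147)=30388671978, p(148)=33549419497, p(149)=37027355200, p(150)=40853235313, p(151)=45060624582, p(152)=49686288421, p(153)=54770336324, p(154)=60356673280, p(155)=66493182097, p(156)=73232243759, p(157)=80630964769, p(158)=88751778802, p(159)=97662728555, p(160)=107438159466, p(161)=118159068427, p(162)=129913904637, p(163)=142798995930, p(164)=156919475295, p(165)=172389800255, p(166)=189334822579, p(167)=207890420102, p(168)=228204732751, p(169)=250438925115, p(170)=274768617130, p(171)=301384802048, p(172)=330495499613, p(173)=362326859895, p(174)=397125074750, p(175)=435157697830, p(176)=476715857290, p(177)=522115831195, p(178)=571701605655, p(179)=625846753120, p(180)=684957390936, p(181)=749474411781, p(182)=819876908323, p(183)=896684817527.
Final step: p(184) = p(183) + p(182) - p(179) - p(177) + p(172) + p(169) - p(162) - p(158) + p(149) + p(144) - p(133) - p(127) + p(114) + p(107) - p(92) - p(84) + p(67) + p(58) - p(39) - p(29) + p(8)
= 896684817527 + 819876908323 - 625846753120 - 522115831195 + 330495499613 + 250438925115 - 129913904637 - 88751778802 + 37027355200 + 22540654445 - 7346629512 - 3913864295 + 952050665 + 431149389 - 72533807 - 26543660 + 2679689 + 715220 - 31185 - 4565 + 22
= 980462880430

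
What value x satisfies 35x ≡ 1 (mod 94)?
43

gcd(35, 94) = 1, so the inverse exists.
Extended Euclidean algorithm on (94, 35):
94 = 2 × 35 + 24  ⟹  24 = (1)·94 + (-2)·35
35 = 1 × 24 + 11  ⟹  11 = (-1)·94 + (3)·35
24 = 2 × 11 + 2  ⟹  2 = (3)·94 + (-8)·35
11 = 5 × 2 + 1  ⟹  1 = (-16)·94 + (43)·35
So (43)·35 ≡ 1 (mod 94), i.e. 35^(-1) ≡ 43 (mod 94).
Check: 35 × 43 = 1505 ≡ 1 (mod 94)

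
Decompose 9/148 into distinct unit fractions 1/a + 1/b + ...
1/17 + 1/504 + 1/317016

Greedy algorithm:
9/148: ceiling(148/9) = 17, use 1/17
5/2516: ceiling(2516/5) = 504, use 1/504
1/317016: ceiling(317016/1) = 317016, use 1/317016
Result: 9/148 = 1/17 + 1/504 + 1/317016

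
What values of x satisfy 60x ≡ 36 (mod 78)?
x ≡ 11 (mod 13)

gcd(60, 78) = 6, which divides 36, so solutions exist.
Divide through by 6: 10x ≡ 6 (mod 13).
Find 10^(-1) mod 13 by the extended Euclidean algorithm:
13 = 1 × 10 + 3  ⟹  3 = (1)·13 + (-1)·10
10 = 3 × 3 + 1  ⟹  1 = (-3)·13 + (4)·10
So (4)·10 ≡ 1 (mod 13), i.e. 10^(-1) ≡ 4 (mod 13).
x ≡ 4 × 6 = 24 ≡ 11 (mod 13).
Check: 60 × 11 = 660 ≡ 36 (mod 78).
x ≡ 11 (mod 13), giving 6 solutions mod 78.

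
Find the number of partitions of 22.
1002

p(n) counts ways to write n as a sum of positive integers (order ignored).
Euler's pentagonal recurrence: p(k) = p(k-1) + p(k-2) - p(k-5) - p(k-7) + p(k-12) + p(k-15) - ... (offsets j(3j∓1)/2, signs ++--, p(0)=1, p(<0)=0).
DP table for k = 0..21: p(0)=1, p(1)=1, p(2)=2, p(3)=3, p(4)=5, p(5)=7, p(6)=11, p(7)=15, p(8)=22, p(9)=30, p(10)=42, p(11)=56, p(12)=77, p(13)=101, p(14)=135, p(15)=176, p(16)=231, p(17)=297, p(18)=385, p(19)=490, p(20)=627, p(21)=792.
Final step: p(22) = p(21) + p(20) - p(17) - p(15) + p(10) + p(7) - p(0)
= 792 + 627 - 297 - 176 + 42 + 15 - 1
= 1002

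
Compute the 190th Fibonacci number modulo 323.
55

Matrix identity: Q^n = [[F_(n+1), F_n], [F_n, F_(n-1)]] with Q = [[1,1],[1,0]].
n = 190 = 10111110₂. Square-and-multiply, entries mod 323:
Q^1 = [[1,1],[1,0]]
Q^2 = (Q^1)² = [[2,1],[1,1]]
Q^5 = (Q^2)²·Q = [[8,5],[5,3]]
Q^11 = (Q^5)²·Q = [[144,89],[89,55]]
Q^23 = (Q^11)²·Q = [[179,233],[233,269]]
Q^47 = (Q^23)²·Q = [[144,89],[89,55]]
Q^95 = (Q^47)²·Q = [[179,233],[233,269]]
Q^190 = (Q^95)² = [[89,55],[55,34]]
F_190 mod 323 = Q^190[0][1] = 55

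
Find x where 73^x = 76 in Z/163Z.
131

Baby-step giant-step with step n = ⌈√163⌉ = 13.
Baby steps 73^j mod 163 (j:value) for j=0..12: 0:1, 1:73, 2:113, 3:99, 4:55, 5:103, 6:21, 7:66, 8:91, 9:123, 10:14, 11:44, 12:115.
Giant-step multiplier: 73^(-13) ≡ 73^(162-13) = 73^149 ≡ 2 (mod 163).
Giant steps γ_i = 76·2^i mod 163: γ_0=76, γ_1=152, γ_2=141, γ_3=119, γ_4=75, γ_5=150, γ_6=137, γ_7=111, γ_8=59, γ_9=118, γ_10=73 (in table at j=1).
x = i·n + j = 10·13 + 1 = 131.
Check: 73^131 ≡ 76 (mod 163).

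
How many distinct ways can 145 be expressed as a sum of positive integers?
24908858009

p(n) counts ways to write n as a sum of positive integers (order ignored).
Euler's pentagonal recurrence: p(k) = p(k-1) + p(k-2) - p(k-5) - p(k-7) + p(k-12) + p(k-15) - ... (offsets j(3j∓1)/2, signs ++--, p(0)=1, p(<0)=0).
DP table for k = 0..144: p(0)=1, p(1)=1, p(2)=2, p(3)=3, p(4)=5, p(5)=7, p(6)=11, p(7)=15, p(8)=22, p(9)=30, p(10)=42, p(11)=56, p(12)=77, p(13)=101, p(14)=135, p(15)=176, p(16)=231, p(17)=297, p(18)=385, p(19)=490, p(20)=627, p(21)=792, p(22)=1002, p(23)=1255, p(24)=1575, p(25)=1958, p(26)=2436, p(27)=3010, p(28)=3718, p(29)=4565, p(30)=5604, p(31)=6842, p(32)=8349, p(33)=10143, p(34)=12310, p(35)=14883, p(36)=17977, p(37)=21637, p(38)=26015, p(39)=31185, p(40)=37338, p(41)=44583, p(42)=53174, p(43)=63261, p(44)=75175, p(45)=89134, p(46)=105558, p(47)=124754, p(48)=147273, p(49)=173525, p(50)=204226, p(51)=239943, p(52)=281589, p(53)=329931, p(54)=386155, p(55)=451276, p(56)=526823, p(57)=614154, p(58)=715220, p(59)=831820, p(60)=966467, p(61)=1121505, p(62)=1300156, p(63)=1505499, p(64)=1741630, p(65)=2012558, p(66)=2323520, p(67)=2679689, p(68)=3087735, p(69)=3554345, p(70)=4087968, p(71)=4697205, p(72)=5392783, p(73)=6185689, p(74)=7089500, p(75)=8118264, p(76)=9289091, p(77)=10619863, p(78)=12132164, p(79)=13848650, p(80)=15796476, p(81)=18004327, p(82)=20506255, p(83)=23338469, p(84)=26543660, p(85)=30167357, p(86)=34262962, p(87)=38887673, p(88)=44108109, p(89)=49995925, p(90)=56634173, p(91)=64112359, p(92)=72533807, p(93)=82010177, p(94)=92669720, p(95)=104651419, p(96)=118114304, p(97)=133230930, p(98)=150198136, p(99)=169229875, p(100)=190569292, p(101)=214481126, p(102)=241265379, p(103)=271248950, p(104)=304801365, p(105)=342325709, p(106)=384276336, p(107)=431149389, p(108)=483502844, p(109)=541946240, p(110)=607163746, p(111)=679903203, p(112)=761002156, p(113)=851376628, p(114)=952050665, p(115)=1064144451, p(116)=1188908248, p(117)=1327710076, p(118)=1482074143, p(119)=1653668665, p(120)=1844349560, p(121)=2056148051, p(122)=2291320912, p(123)=2552338241, p(124)=2841940500, p(125)=3163127352, p(126)=3519222692, p(127)=3913864295, p(128)=4351078600, p(129)=4835271870, p(130)=5371315400, p(131)=5964539504, p(132)=6620830889, p(133)=7346629512, p(134)=8149040695, p(135)=9035836076, p(136)=10015581680, p(137)=11097645016, p(138)=12292341831, p(139)=13610949895, p(140)=15065878135, p(141)=16670689208, p(142)=18440293320, p(143)=20390982757, p(144)=22540654445.
Final step: p(145) = p(144) + p(143) - p(140) - p(138) + p(133) + p(130) - p(123) - p(119) + p(110) + p(105) - p(94) - p(88) + p(75) + p(68) - p(53) - p(45) + p(28) + p(19) - p(0)
= 22540654445 + 20390982757 - 15065878135 - 12292341831 + 7346629512 + 5371315400 - 2552338241 - 1653668665 + 607163746 + 342325709 - 92669720 - 44108109 + 8118264 + 3087735 - 329931 - 89134 + 3718 + 490 - 1
= 24908858009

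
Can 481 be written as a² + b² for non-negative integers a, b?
9² + 20² (a=9, b=20)

Factorization: 481 = 13 × 37
By Fermat: n is sum of two squares iff every prime p ≡ 3 (mod 4) appears to even power.
All primes ≡ 3 (mod 4) appear to even power.
Search a = 0, 1, 2, … for 481 - a² a perfect square: first hit at a = 9: 481 - 81 = 400 = 20².
481 = 9² + 20² = 81 + 400 ✓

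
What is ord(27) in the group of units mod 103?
34

103 is prime, so ord(27) divides φ(103) = 102.
Divisors of 102: 1, 2, 3, 6, 17, 34, 51, 102.
Repeated squaring: 27^1 ≡ 27, 27^2 ≡ 8, 27^4 ≡ 64, 27^8 ≡ 79, 27^16 ≡ 61, 27^32 ≡ 13, 27^64 ≡ 66 (mod 103).
Test 27^d mod 103 for each divisor d in increasing order:
27^1 ≡ 27
27^2 ≡ 8
27^3 = 27^2·27^1 ≡ 10
27^6 = 27^4·27^2 ≡ 100
27^17 = 27^16·27^1 ≡ 102
27^34 = 27^32·27^2 ≡ 1  ← first divisor giving 1
The order is 34.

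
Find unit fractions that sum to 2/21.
1/11 + 1/231

Greedy algorithm:
2/21: ceiling(21/2) = 11, use 1/11
1/231: ceiling(231/1) = 231, use 1/231
Result: 2/21 = 1/11 + 1/231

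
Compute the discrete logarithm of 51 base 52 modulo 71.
55

Baby-step giant-step with step n = ⌈√71⌉ = 9.
Baby steps 52^j mod 71 (j:value) for j=0..8: 0:1, 1:52, 2:6, 3:28, 4:36, 5:26, 6:3, 7:14, 8:18.
Giant-step multiplier: 52^(-9) ≡ 52^(70-9) = 52^61 ≡ 11 (mod 71).
Giant steps γ_i = 51·11^i mod 71: γ_0=51, γ_1=64, γ_2=65, γ_3=5, γ_4=55, γ_5=37, γ_6=52 (in table at j=1).
x = i·n + j = 6·9 + 1 = 55.
Check: 52^55 ≡ 51 (mod 71).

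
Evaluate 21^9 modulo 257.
215

Repeated squaring. Binary of 9 = 1001.
21^1 ≡ 21 (mod 257); 21^2 ≡ 184 (mod 257); 21^4 ≡ 189 (mod 257); 21^8 ≡ 255 (mod 257)
21^9 = 21^1 × 21^8 ≡ 215 (mod 257)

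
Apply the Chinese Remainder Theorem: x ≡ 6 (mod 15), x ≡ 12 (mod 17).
216

Using Chinese Remainder Theorem:
M = 15 × 17 = 255
M1 = 17, M2 = 15
y1 = 17^(-1) mod 15 = 8
y2 = 15^(-1) mod 17 = 8
x = (6×17×8 + 12×15×8) mod 255 = 216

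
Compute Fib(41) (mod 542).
225

Matrix identity: Q^n = [[F_(n+1), F_n], [F_n, F_(n-1)]] with Q = [[1,1],[1,0]].
n = 41 = 101001₂. Square-and-multiply, entries mod 542:
Q^1 = [[1,1],[1,0]]
Q^2 = (Q^1)² = [[2,1],[1,1]]
Q^5 = (Q^2)²·Q = [[8,5],[5,3]]
Q^10 = (Q^5)² = [[89,55],[55,34]]
Q^20 = (Q^10)² = [[106,261],[261,387]]
Q^41 = (Q^20)²·Q = [[444,225],[225,219]]
F_41 mod 542 = Q^41[0][1] = 225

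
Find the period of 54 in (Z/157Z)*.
52

157 is prime, so ord(54) divides φ(157) = 156.
Divisors of 156: 1, 2, 3, 4, 6, 12, 13, 26, 39, 52, 78, 156.
Repeated squaring: 54^1 ≡ 54, 54^2 ≡ 90, 54^4 ≡ 93, 54^8 ≡ 14, 54^16 ≡ 39, 54^32 ≡ 108, 54^64 ≡ 46, 54^128 ≡ 75 (mod 157).
Test 54^d mod 157 for each divisor d in increasing order:
54^1 ≡ 54
54^2 ≡ 90
54^3 = 54^2·54^1 ≡ 150
54^4 ≡ 93
54^6 = 54^4·54^2 ≡ 49
54^12 = 54^8·54^4 ≡ 46
54^13 = 54^8·54^4·54^1 ≡ 129
54^26 = 54^16·54^8·54^2 ≡ 156
54^39 = 54^32·54^4·54^2·54^1 ≡ 28
54^52 = 54^32·54^16·54^4 ≡ 1  ← first divisor giving 1
The order is 52.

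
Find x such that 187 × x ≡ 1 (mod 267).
10

gcd(187, 267) = 1, so the inverse exists.
Extended Euclidean algorithm on (267, 187):
267 = 1 × 187 + 80  ⟹  80 = (1)·267 + (-1)·187
187 = 2 × 80 + 27  ⟹  27 = (-2)·267 + (3)·187
80 = 2 × 27 + 26  ⟹  26 = (5)·267 + (-7)·187
27 = 1 × 26 + 1  ⟹  1 = (-7)·267 + (10)·187
So (10)·187 ≡ 1 (mod 267), i.e. 187^(-1) ≡ 10 (mod 267).
Check: 187 × 10 = 1870 ≡ 1 (mod 267)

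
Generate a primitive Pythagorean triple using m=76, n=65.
(1551, 9880, 10001)

Euclid's formula: a = m² - n², b = 2mn, c = m² + n²
m = 76, n = 65
a = 76² - 65² = 5776 - 4225 = 1551
b = 2 × 76 × 65 = 9880
c = 76² + 65² = 5776 + 4225 = 10001
Verification: 1551² + 9880² = 2405601 + 97614400 = 100020001 = 10001² ✓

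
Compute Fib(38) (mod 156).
29

Matrix identity: Q^n = [[F_(n+1), F_n], [F_n, F_(n-1)]] with Q = [[1,1],[1,0]].
n = 38 = 100110₂. Square-and-multiply, entries mod 156:
Q^1 = [[1,1],[1,0]]
Q^2 = (Q^1)² = [[2,1],[1,1]]
Q^4 = (Q^2)² = [[5,3],[3,2]]
Q^9 = (Q^4)²·Q = [[55,34],[34,21]]
Q^19 = (Q^9)²·Q = [[57,125],[125,88]]
Q^38 = (Q^19)² = [[154,29],[29,125]]
F_38 mod 156 = Q^38[0][1] = 29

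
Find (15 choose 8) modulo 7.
2

Using Lucas' theorem:
Write n=15 and k=8 in base 7:
n in base 7: [2, 1]
k in base 7: [1, 1]
C(15,8) mod 7 = ∏ C(n_i, k_i) mod 7
Digit binomials (mod 7): C(2,1) = 2; C(1,1) = 1
Product: 2 × 1 = 2 ≡ 2 (mod 7)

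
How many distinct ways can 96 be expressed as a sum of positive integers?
118114304

p(n) counts ways to write n as a sum of positive integers (order ignored).
Euler's pentagonal recurrence: p(k) = p(k-1) + p(k-2) - p(k-5) - p(k-7) + p(k-12) + p(k-15) - ... (offsets j(3j∓1)/2, signs ++--, p(0)=1, p(<0)=0).
DP table for k = 0..95: p(0)=1, p(1)=1, p(2)=2, p(3)=3, p(4)=5, p(5)=7, p(6)=11, p(7)=15, p(8)=22, p(9)=30, p(10)=42, p(11)=56, p(12)=77, p(13)=101, p(14)=135, p(15)=176, p(16)=231, p(17)=297, p(18)=385, p(19)=490, p(20)=627, p(21)=792, p(22)=1002, p(23)=1255, p(24)=1575, p(25)=1958, p(26)=2436, p(27)=3010, p(28)=3718, p(29)=4565, p(30)=5604, p(31)=6842, p(32)=8349, p(33)=10143, p(34)=12310, p(35)=14883, p(36)=17977, p(37)=21637, p(38)=26015, p(39)=31185, p(40)=37338, p(41)=44583, p(42)=53174, p(43)=63261, p(44)=75175, p(45)=89134, p(46)=105558, p(47)=124754, p(48)=147273, p(49)=173525, p(50)=204226, p(51)=239943, p(52)=281589, p(53)=329931, p(54)=386155, p(55)=451276, p(56)=526823, p(57)=614154, p(58)=715220, p(59)=831820, p(60)=966467, p(61)=1121505, p(62)=1300156, p(63)=1505499, p(64)=1741630, p(65)=2012558, p(66)=2323520, p(67)=2679689, p(68)=3087735, p(69)=3554345, p(70)=4087968, p(71)=4697205, p(72)=5392783, p(73)=6185689, p(74)=7089500, p(75)=8118264, p(76)=9289091, p(77)=10619863, p(78)=12132164, p(79)=13848650, p(80)=15796476, p(81)=18004327, p(82)=20506255, p(83)=23338469, p(84)=26543660, p(85)=30167357, p(86)=34262962, p(87)=38887673, p(88)=44108109, p(89)=49995925, p(90)=56634173, p(91)=64112359, p(92)=72533807, p(93)=82010177, p(94)=92669720, p(95)=104651419.
Final step: p(96) = p(95) + p(94) - p(91) - p(89) + p(84) + p(81) - p(74) - p(70) + p(61) + p(56) - p(45) - p(39) + p(26) + p(19) - p(4)
= 104651419 + 92669720 - 64112359 - 49995925 + 26543660 + 18004327 - 7089500 - 4087968 + 1121505 + 526823 - 89134 - 31185 + 2436 + 490 - 5
= 118114304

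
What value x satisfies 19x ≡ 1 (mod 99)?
73

gcd(19, 99) = 1, so the inverse exists.
Extended Euclidean algorithm on (99, 19):
99 = 5 × 19 + 4  ⟹  4 = (1)·99 + (-5)·19
19 = 4 × 4 + 3  ⟹  3 = (-4)·99 + (21)·19
4 = 1 × 3 + 1  ⟹  1 = (5)·99 + (-26)·19
So (-26)·19 ≡ 1 (mod 99), i.e. 19^(-1) ≡ -26 ≡ 73 (mod 99).
Check: 19 × 73 = 1387 ≡ 1 (mod 99)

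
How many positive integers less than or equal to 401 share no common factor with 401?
400

401 = 401
φ(n) = n × ∏(1 - 1/p) for each prime p dividing n
φ(401) = 401 × (1 - 1/401) = 400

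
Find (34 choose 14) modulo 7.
6

Using Lucas' theorem:
Write n=34 and k=14 in base 7:
n in base 7: [4, 6]
k in base 7: [2, 0]
C(34,14) mod 7 = ∏ C(n_i, k_i) mod 7
Digit binomials (mod 7): C(4,2) = 6; C(6,0) = 1
Product: 6 × 1 = 6 ≡ 6 (mod 7)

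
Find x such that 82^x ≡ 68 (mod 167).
87

Baby-step giant-step with step n = ⌈√167⌉ = 13.
Baby steps 82^j mod 167 (j:value) for j=0..12: 0:1, 1:82, 2:44, 3:101, 4:99, 5:102, 6:14, 7:146, 8:115, 9:78, 10:50, 11:92, 12:29.
Giant-step multiplier: 82^(-13) ≡ 82^(166-13) = 82^153 ≡ 71 (mod 167).
Giant steps γ_i = 68·71^i mod 167: γ_0=68, γ_1=152, γ_2=104, γ_3=36, γ_4=51, γ_5=114, γ_6=78 (in table at j=9).
x = i·n + j = 6·13 + 9 = 87.
Check: 82^87 ≡ 68 (mod 167).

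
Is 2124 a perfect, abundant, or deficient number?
abundant

Proper divisors of 2124: sum = 1 + 2 + 3 + 4 + 6 + 9 + 12 + 18 + ... + 354 + 531 + 708 + 1062 (17 divisors) = 3336
Since 3336 > 2124, 2124 is abundant.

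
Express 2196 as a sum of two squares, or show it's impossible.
30² + 36² (a=30, b=36)

Factorization: 2196 = 2^2 × 3^2 × 61
By Fermat: n is sum of two squares iff every prime p ≡ 3 (mod 4) appears to even power.
All primes ≡ 3 (mod 4) appear to even power.
Search a = 0, 1, 2, … for 2196 - a² a perfect square: first hit at a = 30: 2196 - 900 = 1296 = 36².
2196 = 30² + 36² = 900 + 1296 ✓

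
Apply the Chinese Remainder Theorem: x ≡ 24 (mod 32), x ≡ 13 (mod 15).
88

Using Chinese Remainder Theorem:
M = 32 × 15 = 480
M1 = 15, M2 = 32
y1 = 15^(-1) mod 32 = 15
y2 = 32^(-1) mod 15 = 8
x = (24×15×15 + 13×32×8) mod 480 = 88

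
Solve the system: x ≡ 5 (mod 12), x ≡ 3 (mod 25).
53

Using Chinese Remainder Theorem:
M = 12 × 25 = 300
M1 = 25, M2 = 12
y1 = 25^(-1) mod 12 = 1
y2 = 12^(-1) mod 25 = 23
x = (5×25×1 + 3×12×23) mod 300 = 53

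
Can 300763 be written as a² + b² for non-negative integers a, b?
Not possible

Factorization: 300763 = 67^3
By Fermat: n is sum of two squares iff every prime p ≡ 3 (mod 4) appears to even power.
Prime(s) ≡ 3 (mod 4) with odd exponent: [(67, 3)]
Therefore 300763 cannot be expressed as a² + b².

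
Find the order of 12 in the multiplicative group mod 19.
6

19 is prime, so ord(12) divides φ(19) = 18.
Divisors of 18: 1, 2, 3, 6, 9, 18.
Repeated squaring: 12^1 ≡ 12, 12^2 ≡ 11, 12^4 ≡ 7, 12^8 ≡ 11, 12^16 ≡ 7 (mod 19).
Test 12^d mod 19 for each divisor d in increasing order:
12^1 ≡ 12
12^2 ≡ 11
12^3 = 12^2·12^1 ≡ 18
12^6 = 12^4·12^2 ≡ 1  ← first divisor giving 1
The order is 6.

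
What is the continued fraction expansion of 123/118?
[1; 23, 1, 1, 2]

Euclidean algorithm steps:
123 = 1 × 118 + 5
118 = 23 × 5 + 3
5 = 1 × 3 + 2
3 = 1 × 2 + 1
2 = 2 × 1 + 0
Continued fraction: [1; 23, 1, 1, 2]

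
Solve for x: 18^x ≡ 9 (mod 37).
20

Baby-step giant-step with step n = ⌈√37⌉ = 7.
Baby steps 18^j mod 37 (j:value) for j=0..6: 0:1, 1:18, 2:28, 3:23, 4:7, 5:15, 6:11.
Giant-step multiplier: 18^(-7) ≡ 18^(36-7) = 18^29 ≡ 20 (mod 37).
Giant steps γ_i = 9·20^i mod 37: γ_0=9, γ_1=32, γ_2=11 (in table at j=6).
x = i·n + j = 2·7 + 6 = 20.
Check: 18^20 ≡ 9 (mod 37).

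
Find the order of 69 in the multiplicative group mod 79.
26

79 is prime, so ord(69) divides φ(79) = 78.
Divisors of 78: 1, 2, 3, 6, 13, 26, 39, 78.
Repeated squaring: 69^1 ≡ 69, 69^2 ≡ 21, 69^4 ≡ 46, 69^8 ≡ 62, 69^16 ≡ 52, 69^32 ≡ 18, 69^64 ≡ 8 (mod 79).
Test 69^d mod 79 for each divisor d in increasing order:
69^1 ≡ 69
69^2 ≡ 21
69^3 = 69^2·69^1 ≡ 27
69^6 = 69^4·69^2 ≡ 18
69^13 = 69^8·69^4·69^1 ≡ 78
69^26 = 69^16·69^8·69^2 ≡ 1  ← first divisor giving 1
The order is 26.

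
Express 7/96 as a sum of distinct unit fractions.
1/14 + 1/672

Greedy algorithm:
7/96: ceiling(96/7) = 14, use 1/14
1/672: ceiling(672/1) = 672, use 1/672
Result: 7/96 = 1/14 + 1/672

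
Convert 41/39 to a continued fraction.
[1; 19, 2]

Euclidean algorithm steps:
41 = 1 × 39 + 2
39 = 19 × 2 + 1
2 = 2 × 1 + 0
Continued fraction: [1; 19, 2]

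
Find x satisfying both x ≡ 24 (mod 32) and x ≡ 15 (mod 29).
856

Using Chinese Remainder Theorem:
M = 32 × 29 = 928
M1 = 29, M2 = 32
y1 = 29^(-1) mod 32 = 21
y2 = 32^(-1) mod 29 = 10
x = (24×29×21 + 15×32×10) mod 928 = 856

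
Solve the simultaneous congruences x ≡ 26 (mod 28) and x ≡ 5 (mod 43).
306

Using Chinese Remainder Theorem:
M = 28 × 43 = 1204
M1 = 43, M2 = 28
y1 = 43^(-1) mod 28 = 15
y2 = 28^(-1) mod 43 = 20
x = (26×43×15 + 5×28×20) mod 1204 = 306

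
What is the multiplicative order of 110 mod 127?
126

127 is prime, so ord(110) divides φ(127) = 126.
Divisors of 126: 1, 2, 3, 6, 7, 9, 14, 18, 21, 42, 63, 126.
Repeated squaring: 110^1 ≡ 110, 110^2 ≡ 35, 110^4 ≡ 82, 110^8 ≡ 120, 110^16 ≡ 49, 110^32 ≡ 115, 110^64 ≡ 17 (mod 127).
Test 110^d mod 127 for each divisor d in increasing order:
110^1 ≡ 110
110^2 ≡ 35
110^3 = 110^2·110^1 ≡ 40
110^6 = 110^4·110^2 ≡ 76
110^7 = 110^4·110^2·110^1 ≡ 105
110^9 = 110^8·110^1 ≡ 119
110^14 = 110^8·110^4·110^2 ≡ 103
110^18 = 110^16·110^2 ≡ 64
110^21 = 110^16·110^4·110^1 ≡ 20
110^42 = 110^32·110^8·110^2 ≡ 19
110^63 = 110^32·110^16·110^8·110^4·110^2·110^1 ≡ 126
110^126 = 110^64·110^32·110^16·110^8·110^4·110^2 ≡ 1  ← first divisor giving 1
The order is 126.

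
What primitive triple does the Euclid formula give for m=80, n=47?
(4191, 7520, 8609)

Euclid's formula: a = m² - n², b = 2mn, c = m² + n²
m = 80, n = 47
a = 80² - 47² = 6400 - 2209 = 4191
b = 2 × 80 × 47 = 7520
c = 80² + 47² = 6400 + 2209 = 8609
Verification: 4191² + 7520² = 17564481 + 56550400 = 74114881 = 8609² ✓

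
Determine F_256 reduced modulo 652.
339

Matrix identity: Q^n = [[F_(n+1), F_n], [F_n, F_(n-1)]] with Q = [[1,1],[1,0]].
n = 256 = 100000000₂. Square-and-multiply, entries mod 652:
Q^1 = [[1,1],[1,0]]
Q^2 = (Q^1)² = [[2,1],[1,1]]
Q^4 = (Q^2)² = [[5,3],[3,2]]
Q^8 = (Q^4)² = [[34,21],[21,13]]
Q^16 = (Q^8)² = [[293,335],[335,610]]
Q^32 = (Q^16)² = [[518,629],[629,541]]
Q^64 = (Q^32)² = [[229,419],[419,462]]
Q^128 = (Q^64)² = [[454,41],[41,413]]
Q^256 = (Q^128)² = [[461,339],[339,122]]
F_256 mod 652 = Q^256[0][1] = 339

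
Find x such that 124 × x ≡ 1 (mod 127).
42

gcd(124, 127) = 1, so the inverse exists.
Extended Euclidean algorithm on (127, 124):
127 = 1 × 124 + 3  ⟹  3 = (1)·127 + (-1)·124
124 = 41 × 3 + 1  ⟹  1 = (-41)·127 + (42)·124
So (42)·124 ≡ 1 (mod 127), i.e. 124^(-1) ≡ 42 (mod 127).
Check: 124 × 42 = 5208 ≡ 1 (mod 127)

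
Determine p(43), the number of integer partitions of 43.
63261

p(n) counts ways to write n as a sum of positive integers (order ignored).
Euler's pentagonal recurrence: p(k) = p(k-1) + p(k-2) - p(k-5) - p(k-7) + p(k-12) + p(k-15) - ... (offsets j(3j∓1)/2, signs ++--, p(0)=1, p(<0)=0).
DP table for k = 0..42: p(0)=1, p(1)=1, p(2)=2, p(3)=3, p(4)=5, p(5)=7, p(6)=11, p(7)=15, p(8)=22, p(9)=30, p(10)=42, p(11)=56, p(12)=77, p(13)=101, p(14)=135, p(15)=176, p(16)=231, p(17)=297, p(18)=385, p(19)=490, p(20)=627, p(21)=792, p(22)=1002, p(23)=1255, p(24)=1575, p(25)=1958, p(26)=2436, p(27)=3010, p(28)=3718, p(29)=4565, p(30)=5604, p(31)=6842, p(32)=8349, p(33)=10143, p(34)=12310, p(35)=14883, p(36)=17977, p(37)=21637, p(38)=26015, p(39)=31185, p(40)=37338, p(41)=44583, p(42)=53174.
Final step: p(43) = p(42) + p(41) - p(38) - p(36) + p(31) + p(28) - p(21) - p(17) + p(8) + p(3)
= 53174 + 44583 - 26015 - 17977 + 6842 + 3718 - 792 - 297 + 22 + 3
= 63261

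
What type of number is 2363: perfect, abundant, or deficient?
deficient

Proper divisors of 2363: sum = 1 + 17 + 139 = 157
Since 157 < 2363, 2363 is deficient.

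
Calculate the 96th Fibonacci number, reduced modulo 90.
72

Matrix identity: Q^n = [[F_(n+1), F_n], [F_n, F_(n-1)]] with Q = [[1,1],[1,0]].
n = 96 = 1100000₂. Square-and-multiply, entries mod 90:
Q^1 = [[1,1],[1,0]]
Q^3 = (Q^1)²·Q = [[3,2],[2,1]]
Q^6 = (Q^3)² = [[13,8],[8,5]]
Q^12 = (Q^6)² = [[53,54],[54,89]]
Q^24 = (Q^12)² = [[55,18],[18,37]]
Q^48 = (Q^24)² = [[19,36],[36,73]]
Q^96 = (Q^48)² = [[37,72],[72,55]]
F_96 mod 90 = Q^96[0][1] = 72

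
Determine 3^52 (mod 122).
9

Repeated squaring. Binary of 52 = 110100.
3^1 ≡ 3 (mod 122); 3^2 ≡ 9 (mod 122); 3^4 ≡ 81 (mod 122); 3^8 ≡ 95 (mod 122); 3^16 ≡ 119 (mod 122); 3^32 ≡ 9 (mod 122)
3^52 = 3^4 × 3^16 × 3^32 ≡ 9 (mod 122)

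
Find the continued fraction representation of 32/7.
[4; 1, 1, 3]

Euclidean algorithm steps:
32 = 4 × 7 + 4
7 = 1 × 4 + 3
4 = 1 × 3 + 1
3 = 3 × 1 + 0
Continued fraction: [4; 1, 1, 3]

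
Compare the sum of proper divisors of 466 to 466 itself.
deficient

Proper divisors of 466: sum = 1 + 2 + 233 = 236
Since 236 < 466, 466 is deficient.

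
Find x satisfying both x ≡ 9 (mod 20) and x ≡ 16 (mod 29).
509

Using Chinese Remainder Theorem:
M = 20 × 29 = 580
M1 = 29, M2 = 20
y1 = 29^(-1) mod 20 = 9
y2 = 20^(-1) mod 29 = 16
x = (9×29×9 + 16×20×16) mod 580 = 509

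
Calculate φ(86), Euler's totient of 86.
42

86 = 2 × 43
φ(n) = n × ∏(1 - 1/p) for each prime p dividing n
φ(86) = 86 × (1 - 1/2) × (1 - 1/43) = 42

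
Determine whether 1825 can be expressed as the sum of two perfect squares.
12² + 41² (a=12, b=41)

Factorization: 1825 = 5^2 × 73
By Fermat: n is sum of two squares iff every prime p ≡ 3 (mod 4) appears to even power.
All primes ≡ 3 (mod 4) appear to even power.
Search a = 0, 1, 2, … for 1825 - a² a perfect square: first hit at a = 12: 1825 - 144 = 1681 = 41².
1825 = 12² + 41² = 144 + 1681 ✓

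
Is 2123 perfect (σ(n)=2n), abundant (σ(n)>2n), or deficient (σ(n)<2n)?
deficient

Proper divisors of 2123: sum = 1 + 11 + 193 = 205
Since 205 < 2123, 2123 is deficient.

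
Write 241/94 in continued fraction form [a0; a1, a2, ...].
[2; 1, 1, 3, 2, 2, 2]

Euclidean algorithm steps:
241 = 2 × 94 + 53
94 = 1 × 53 + 41
53 = 1 × 41 + 12
41 = 3 × 12 + 5
12 = 2 × 5 + 2
5 = 2 × 2 + 1
2 = 2 × 1 + 0
Continued fraction: [2; 1, 1, 3, 2, 2, 2]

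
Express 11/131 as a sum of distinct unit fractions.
1/12 + 1/1572

Greedy algorithm:
11/131: ceiling(131/11) = 12, use 1/12
1/1572: ceiling(1572/1) = 1572, use 1/1572
Result: 11/131 = 1/12 + 1/1572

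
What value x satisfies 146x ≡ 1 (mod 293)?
291

gcd(146, 293) = 1, so the inverse exists.
Extended Euclidean algorithm on (293, 146):
293 = 2 × 146 + 1  ⟹  1 = (1)·293 + (-2)·146
So (-2)·146 ≡ 1 (mod 293), i.e. 146^(-1) ≡ -2 ≡ 291 (mod 293).
Check: 146 × 291 = 42486 ≡ 1 (mod 293)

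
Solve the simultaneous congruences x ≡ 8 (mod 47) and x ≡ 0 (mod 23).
713

Using Chinese Remainder Theorem:
M = 47 × 23 = 1081
M1 = 23, M2 = 47
y1 = 23^(-1) mod 47 = 45
y2 = 47^(-1) mod 23 = 1
x = (8×23×45 + 0×47×1) mod 1081 = 713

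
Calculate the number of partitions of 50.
204226

p(n) counts ways to write n as a sum of positive integers (order ignored).
Euler's pentagonal recurrence: p(k) = p(k-1) + p(k-2) - p(k-5) - p(k-7) + p(k-12) + p(k-15) - ... (offsets j(3j∓1)/2, signs ++--, p(0)=1, p(<0)=0).
DP table for k = 0..49: p(0)=1, p(1)=1, p(2)=2, p(3)=3, p(4)=5, p(5)=7, p(6)=11, p(7)=15, p(8)=22, p(9)=30, p(10)=42, p(11)=56, p(12)=77, p(13)=101, p(14)=135, p(15)=176, p(16)=231, p(17)=297, p(18)=385, p(19)=490, p(20)=627, p(21)=792, p(22)=1002, p(23)=1255, p(24)=1575, p(25)=1958, p(26)=2436, p(27)=3010, p(28)=3718, p(29)=4565, p(30)=5604, p(31)=6842, p(32)=8349, p(33)=10143, p(34)=12310, p(35)=14883, p(36)=17977, p(37)=21637, p(38)=26015, p(39)=31185, p(40)=37338, p(41)=44583, p(42)=53174, p(43)=63261, p(44)=75175, p(45)=89134, p(46)=105558, p(47)=124754, p(48)=147273, p(49)=173525.
Final step: p(50) = p(49) + p(48) - p(45) - p(43) + p(38) + p(35) - p(28) - p(24) + p(15) + p(10)
= 173525 + 147273 - 89134 - 63261 + 26015 + 14883 - 3718 - 1575 + 176 + 42
= 204226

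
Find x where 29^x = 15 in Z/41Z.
11

Baby-step giant-step with step n = ⌈√41⌉ = 7.
Baby steps 29^j mod 41 (j:value) for j=0..6: 0:1, 1:29, 2:21, 3:35, 4:31, 5:38, 6:36.
Giant-step multiplier: 29^(-7) ≡ 29^(40-7) = 29^33 ≡ 13 (mod 41).
Giant steps γ_i = 15·13^i mod 41: γ_0=15, γ_1=31 (in table at j=4).
x = i·n + j = 1·7 + 4 = 11.
Check: 29^11 ≡ 15 (mod 41).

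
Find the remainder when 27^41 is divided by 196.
167

Repeated squaring. Binary of 41 = 101001.
27^1 ≡ 27 (mod 196); 27^2 ≡ 141 (mod 196); 27^4 ≡ 85 (mod 196); 27^8 ≡ 169 (mod 196); 27^16 ≡ 141 (mod 196); 27^32 ≡ 85 (mod 196)
27^41 = 27^1 × 27^8 × 27^32 ≡ 167 (mod 196)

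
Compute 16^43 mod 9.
7

Repeated squaring. Binary of 43 = 101011.
16^1 ≡ 7 (mod 9); 16^2 ≡ 4 (mod 9); 16^4 ≡ 7 (mod 9); 16^8 ≡ 4 (mod 9); 16^16 ≡ 7 (mod 9); 16^32 ≡ 4 (mod 9)
16^43 = 16^1 × 16^2 × 16^8 × 16^32 ≡ 7 (mod 9)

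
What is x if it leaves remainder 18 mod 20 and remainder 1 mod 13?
118

Using Chinese Remainder Theorem:
M = 20 × 13 = 260
M1 = 13, M2 = 20
y1 = 13^(-1) mod 20 = 17
y2 = 20^(-1) mod 13 = 2
x = (18×13×17 + 1×20×2) mod 260 = 118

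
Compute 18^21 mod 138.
78

Repeated squaring. Binary of 21 = 10101.
18^1 ≡ 18 (mod 138); 18^2 ≡ 48 (mod 138); 18^4 ≡ 96 (mod 138); 18^8 ≡ 108 (mod 138); 18^16 ≡ 72 (mod 138)
18^21 = 18^1 × 18^4 × 18^16 ≡ 78 (mod 138)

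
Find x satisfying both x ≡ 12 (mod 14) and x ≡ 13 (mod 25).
138

Using Chinese Remainder Theorem:
M = 14 × 25 = 350
M1 = 25, M2 = 14
y1 = 25^(-1) mod 14 = 9
y2 = 14^(-1) mod 25 = 9
x = (12×25×9 + 13×14×9) mod 350 = 138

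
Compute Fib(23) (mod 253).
68

Matrix identity: Q^n = [[F_(n+1), F_n], [F_n, F_(n-1)]] with Q = [[1,1],[1,0]].
n = 23 = 10111₂. Square-and-multiply, entries mod 253:
Q^1 = [[1,1],[1,0]]
Q^2 = (Q^1)² = [[2,1],[1,1]]
Q^5 = (Q^2)²·Q = [[8,5],[5,3]]
Q^11 = (Q^5)²·Q = [[144,89],[89,55]]
Q^23 = (Q^11)²·Q = [[69,68],[68,1]]
F_23 mod 253 = Q^23[0][1] = 68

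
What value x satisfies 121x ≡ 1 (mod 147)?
130

gcd(121, 147) = 1, so the inverse exists.
Extended Euclidean algorithm on (147, 121):
147 = 1 × 121 + 26  ⟹  26 = (1)·147 + (-1)·121
121 = 4 × 26 + 17  ⟹  17 = (-4)·147 + (5)·121
26 = 1 × 17 + 9  ⟹  9 = (5)·147 + (-6)·121
17 = 1 × 9 + 8  ⟹  8 = (-9)·147 + (11)·121
9 = 1 × 8 + 1  ⟹  1 = (14)·147 + (-17)·121
So (-17)·121 ≡ 1 (mod 147), i.e. 121^(-1) ≡ -17 ≡ 130 (mod 147).
Check: 121 × 130 = 15730 ≡ 1 (mod 147)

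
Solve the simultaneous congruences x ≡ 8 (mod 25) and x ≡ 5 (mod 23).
258

Using Chinese Remainder Theorem:
M = 25 × 23 = 575
M1 = 23, M2 = 25
y1 = 23^(-1) mod 25 = 12
y2 = 25^(-1) mod 23 = 12
x = (8×23×12 + 5×25×12) mod 575 = 258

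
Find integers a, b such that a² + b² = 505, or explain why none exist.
8² + 21² (a=8, b=21)

Factorization: 505 = 5 × 101
By Fermat: n is sum of two squares iff every prime p ≡ 3 (mod 4) appears to even power.
All primes ≡ 3 (mod 4) appear to even power.
Search a = 0, 1, 2, … for 505 - a² a perfect square: first hit at a = 8: 505 - 64 = 441 = 21².
505 = 8² + 21² = 64 + 441 ✓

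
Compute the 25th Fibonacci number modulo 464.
321

Matrix identity: Q^n = [[F_(n+1), F_n], [F_n, F_(n-1)]] with Q = [[1,1],[1,0]].
n = 25 = 11001₂. Square-and-multiply, entries mod 464:
Q^1 = [[1,1],[1,0]]
Q^3 = (Q^1)²·Q = [[3,2],[2,1]]
Q^6 = (Q^3)² = [[13,8],[8,5]]
Q^12 = (Q^6)² = [[233,144],[144,89]]
Q^25 = (Q^12)²·Q = [[289,321],[321,432]]
F_25 mod 464 = Q^25[0][1] = 321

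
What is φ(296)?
144

296 = 2^3 × 37
φ(n) = n × ∏(1 - 1/p) for each prime p dividing n
φ(296) = 296 × (1 - 1/2) × (1 - 1/37) = 144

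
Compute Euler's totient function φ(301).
252

301 = 7 × 43
φ(n) = n × ∏(1 - 1/p) for each prime p dividing n
φ(301) = 301 × (1 - 1/7) × (1 - 1/43) = 252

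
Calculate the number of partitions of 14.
135

p(n) counts ways to write n as a sum of positive integers (order ignored).
Euler's pentagonal recurrence: p(k) = p(k-1) + p(k-2) - p(k-5) - p(k-7) + p(k-12) + p(k-15) - ... (offsets j(3j∓1)/2, signs ++--, p(0)=1, p(<0)=0).
DP table for k = 0..13: p(0)=1, p(1)=1, p(2)=2, p(3)=3, p(4)=5, p(5)=7, p(6)=11, p(7)=15, p(8)=22, p(9)=30, p(10)=42, p(11)=56, p(12)=77, p(13)=101.
Final step: p(14) = p(13) + p(12) - p(9) - p(7) + p(2)
= 101 + 77 - 30 - 15 + 2
= 135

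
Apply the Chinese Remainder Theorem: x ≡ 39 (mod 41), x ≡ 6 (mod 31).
285

Using Chinese Remainder Theorem:
M = 41 × 31 = 1271
M1 = 31, M2 = 41
y1 = 31^(-1) mod 41 = 4
y2 = 41^(-1) mod 31 = 28
x = (39×31×4 + 6×41×28) mod 1271 = 285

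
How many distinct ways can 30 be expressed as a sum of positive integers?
5604

p(n) counts ways to write n as a sum of positive integers (order ignored).
Euler's pentagonal recurrence: p(k) = p(k-1) + p(k-2) - p(k-5) - p(k-7) + p(k-12) + p(k-15) - ... (offsets j(3j∓1)/2, signs ++--, p(0)=1, p(<0)=0).
DP table for k = 0..29: p(0)=1, p(1)=1, p(2)=2, p(3)=3, p(4)=5, p(5)=7, p(6)=11, p(7)=15, p(8)=22, p(9)=30, p(10)=42, p(11)=56, p(12)=77, p(13)=101, p(14)=135, p(15)=176, p(16)=231, p(17)=297, p(18)=385, p(19)=490, p(20)=627, p(21)=792, p(22)=1002, p(23)=1255, p(24)=1575, p(25)=1958, p(26)=2436, p(27)=3010, p(28)=3718, p(29)=4565.
Final step: p(30) = p(29) + p(28) - p(25) - p(23) + p(18) + p(15) - p(8) - p(4)
= 4565 + 3718 - 1958 - 1255 + 385 + 176 - 22 - 5
= 5604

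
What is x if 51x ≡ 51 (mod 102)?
x ≡ 1 (mod 2)

gcd(51, 102) = 51, which divides 51, so solutions exist.
Divide through by 51: x ≡ 1 (mod 2).
The coefficient of x is now 1, so x ≡ 1 (mod 2).
Check: 51 × 1 = 51 ≡ 51 (mod 102).
x ≡ 1 (mod 2), giving 51 solutions mod 102.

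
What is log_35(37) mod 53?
38

Baby-step giant-step with step n = ⌈√53⌉ = 8.
Baby steps 35^j mod 53 (j:value) for j=0..7: 0:1, 1:35, 2:6, 3:51, 4:36, 5:41, 6:4, 7:34.
Giant-step multiplier: 35^(-8) ≡ 35^(52-8) = 35^44 ≡ 42 (mod 53).
Giant steps γ_i = 37·42^i mod 53: γ_0=37, γ_1=17, γ_2=25, γ_3=43, γ_4=4 (in table at j=6).
x = i·n + j = 4·8 + 6 = 38.
Check: 35^38 ≡ 37 (mod 53).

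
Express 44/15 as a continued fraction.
[2; 1, 14]

Euclidean algorithm steps:
44 = 2 × 15 + 14
15 = 1 × 14 + 1
14 = 14 × 1 + 0
Continued fraction: [2; 1, 14]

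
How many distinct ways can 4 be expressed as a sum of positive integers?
5

p(n) counts ways to write n as a sum of positive integers (order ignored).
Examples: 4; 3 + 1; 2 + 2; 2 + 1 + 1; 1 + 1 + 1 + 1
p(4) = 5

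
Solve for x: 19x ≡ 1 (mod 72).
19

gcd(19, 72) = 1, so the inverse exists.
Extended Euclidean algorithm on (72, 19):
72 = 3 × 19 + 15  ⟹  15 = (1)·72 + (-3)·19
19 = 1 × 15 + 4  ⟹  4 = (-1)·72 + (4)·19
15 = 3 × 4 + 3  ⟹  3 = (4)·72 + (-15)·19
4 = 1 × 3 + 1  ⟹  1 = (-5)·72 + (19)·19
So (19)·19 ≡ 1 (mod 72), i.e. 19^(-1) ≡ 19 (mod 72).
Check: 19 × 19 = 361 ≡ 1 (mod 72)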